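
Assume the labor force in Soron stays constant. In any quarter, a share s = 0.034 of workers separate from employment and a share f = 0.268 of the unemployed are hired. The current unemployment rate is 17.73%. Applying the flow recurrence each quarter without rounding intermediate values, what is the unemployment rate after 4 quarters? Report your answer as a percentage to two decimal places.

With a fixed labor force, u_{t+1} = u_t + s·(1−u_t) − f·u_t = u_t·(1−s−f) + s.
Here 1−s−f = 0.698 and s = 0.034.
u_1 = 0.177300 × 0.698 + 0.034 = 0.157755.
u_2 = 0.157755 × 0.698 + 0.034 = 0.144113.
u_3 = 0.144113 × 0.698 + 0.034 = 0.134591.
u_4 = 0.134591 × 0.698 + 0.034 = 0.127945.

Unemployment rate after four quarters ≈ 12.79%.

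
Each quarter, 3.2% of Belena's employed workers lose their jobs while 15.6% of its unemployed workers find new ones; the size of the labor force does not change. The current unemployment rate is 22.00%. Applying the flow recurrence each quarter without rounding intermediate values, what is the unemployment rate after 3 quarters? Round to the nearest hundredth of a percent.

With a fixed labor force, u_{t+1} = u_t + s·(1−u_t) − f·u_t = u_t·(1−s−f) + s.
Here 1−s−f = 0.812 and s = 0.032.
u_1 = 0.220000 × 0.812 + 0.032 = 0.210640.
u_2 = 0.210640 × 0.812 + 0.032 = 0.203040.
u_3 = 0.203040 × 0.812 + 0.032 = 0.196868.

Unemployment rate after three quarters ≈ 19.69%.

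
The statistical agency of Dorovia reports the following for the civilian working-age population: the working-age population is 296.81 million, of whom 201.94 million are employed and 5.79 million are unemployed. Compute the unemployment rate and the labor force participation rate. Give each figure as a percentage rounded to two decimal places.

Labor force = employed + unemployed = 201.94 + 5.79 = 207.73 million.
Unemployment rate = 5.79 / 207.73 = 2.79%.
Labor force participation rate = 207.73 / 296.81 = 69.99%.

Unemployment rate ≈ 2.79%; labor force participation rate ≈ 69.99%.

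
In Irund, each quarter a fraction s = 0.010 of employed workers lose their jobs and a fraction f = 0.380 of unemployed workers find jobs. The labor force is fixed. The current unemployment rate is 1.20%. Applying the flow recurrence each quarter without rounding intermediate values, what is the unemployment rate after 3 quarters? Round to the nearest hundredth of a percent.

Unemployment rate after three quarters ≈ 2.25%.

With a fixed labor force, u_{t+1} = u_t + s·(1−u_t) − f·u_t = u_t·(1−s−f) + s.
Here 1−s−f = 0.610 and s = 0.010.
u_1 = 0.012000 × 0.610 + 0.010 = 0.017320.
u_2 = 0.017320 × 0.610 + 0.010 = 0.020565.
u_3 = 0.020565 × 0.610 + 0.010 = 0.022545.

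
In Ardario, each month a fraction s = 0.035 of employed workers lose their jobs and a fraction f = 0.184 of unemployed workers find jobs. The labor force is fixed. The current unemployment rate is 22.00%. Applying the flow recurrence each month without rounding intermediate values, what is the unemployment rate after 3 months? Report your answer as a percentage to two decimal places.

Unemployment rate after three months ≈ 18.85%.

With a fixed labor force, u_{t+1} = u_t + s·(1−u_t) − f·u_t = u_t·(1−s−f) + s.
Here 1−s−f = 0.781 and s = 0.035.
u_1 = 0.220000 × 0.781 + 0.035 = 0.206820.
u_2 = 0.206820 × 0.781 + 0.035 = 0.196526.
u_3 = 0.196526 × 0.781 + 0.035 = 0.188487.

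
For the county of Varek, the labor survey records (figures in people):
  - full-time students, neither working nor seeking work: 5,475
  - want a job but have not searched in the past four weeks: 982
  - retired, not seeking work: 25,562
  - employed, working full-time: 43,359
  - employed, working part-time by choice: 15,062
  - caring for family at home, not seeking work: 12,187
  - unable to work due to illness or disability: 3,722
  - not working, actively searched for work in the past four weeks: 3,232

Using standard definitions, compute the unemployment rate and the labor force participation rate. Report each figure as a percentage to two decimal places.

Employed = 43,359 + 15,062 = 58,421.
Unemployed = 3,232.
Labor force = 58,421 + 3,232 = 61,653.
Not in labor force = 5,475 + 982 + 25,562 + 12,187 + 3,722 = 47,928 (those not working and not actively searching are outside the labor force — including those who want a job but have given up searching).
Civilian working-age population = 61,653 + 47,928 = 109,581.
Unemployment rate = 3,232 / 61,653 = 5.24%.
Labor force participation rate = 61,653 / 109,581 = 56.26%.

Unemployment rate ≈ 5.24%; labor force participation rate ≈ 56.26%.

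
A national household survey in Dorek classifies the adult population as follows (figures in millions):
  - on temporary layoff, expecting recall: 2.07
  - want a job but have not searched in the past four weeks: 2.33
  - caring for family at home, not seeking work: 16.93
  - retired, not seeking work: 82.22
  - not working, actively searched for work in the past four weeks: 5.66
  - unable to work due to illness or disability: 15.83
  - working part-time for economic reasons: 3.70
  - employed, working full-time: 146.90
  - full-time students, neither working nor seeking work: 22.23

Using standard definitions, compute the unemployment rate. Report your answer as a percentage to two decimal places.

Unemployment rate ≈ 4.88%.

Employed = 3.70 + 146.90 = 150.60 million (anyone who worked, including part-time for economic reasons, counts as employed).
Unemployed = 2.07 + 5.66 = 7.73 million (jobless and actively searching, or on temporary layoff).
Labor force = 150.60 + 7.73 = 158.33 million.
Unemployment rate = 7.73 / 158.33 = 4.88%.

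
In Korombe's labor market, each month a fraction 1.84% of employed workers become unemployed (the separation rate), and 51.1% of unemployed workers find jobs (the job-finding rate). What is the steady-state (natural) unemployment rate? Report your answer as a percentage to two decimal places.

At steady state the flows balance: s·E = f·U, so U/(E+U) = s/(s+f).
u* = 1.84 / (1.84 + 51.1) = 1.84 / 52.94 = 3.48%.

Steady-state unemployment rate ≈ 3.48%.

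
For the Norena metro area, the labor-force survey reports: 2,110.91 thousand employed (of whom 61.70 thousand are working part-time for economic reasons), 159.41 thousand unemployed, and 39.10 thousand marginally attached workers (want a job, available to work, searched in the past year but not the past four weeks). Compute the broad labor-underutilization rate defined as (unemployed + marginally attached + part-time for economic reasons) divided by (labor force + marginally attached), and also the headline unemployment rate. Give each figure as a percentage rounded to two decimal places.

Broad underutilization rate ≈ 11.27%; headline unemployment rate ≈ 7.02%.

Labor force = 2,110.91 + 159.41 = 2,270.32 thousand.
Numerator = 159.41 + 39.10 + 61.70 = 260.21 thousand.
Denominator = 2,270.32 + 39.10 = 2,309.42 thousand.
Broad rate = 260.21 / 2,309.42 = 11.27%.
Headline unemployment rate = 159.41 / 2,270.32 = 7.02%.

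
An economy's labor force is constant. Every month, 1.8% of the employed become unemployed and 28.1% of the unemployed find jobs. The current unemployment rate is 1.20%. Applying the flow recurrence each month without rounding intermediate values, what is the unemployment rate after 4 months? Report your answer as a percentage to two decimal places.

Unemployment rate after four months ≈ 4.86%.

With a fixed labor force, u_{t+1} = u_t + s·(1−u_t) − f·u_t = u_t·(1−s−f) + s.
Here 1−s−f = 0.701 and s = 0.018.
u_1 = 0.012000 × 0.701 + 0.018 = 0.026412.
u_2 = 0.026412 × 0.701 + 0.018 = 0.036515.
u_3 = 0.036515 × 0.701 + 0.018 = 0.043597.
u_4 = 0.043597 × 0.701 + 0.018 = 0.048561.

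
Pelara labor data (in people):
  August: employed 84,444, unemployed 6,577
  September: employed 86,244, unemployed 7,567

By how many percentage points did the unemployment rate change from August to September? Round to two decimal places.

The unemployment rate changed by +0.84 percentage points.

August: labor force = 84,444 + 6,577 = 91,021; u = 6,577/91,021 = 7.23%.
September: labor force = 86,244 + 7,567 = 93,811; u = 7,567/93,811 = 8.07%.
Change = 8.07% − 7.23% = +0.84 pp.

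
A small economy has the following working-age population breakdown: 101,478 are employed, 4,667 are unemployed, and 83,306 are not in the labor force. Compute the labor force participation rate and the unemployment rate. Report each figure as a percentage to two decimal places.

Labor force participation rate ≈ 56.03%; unemployment rate ≈ 4.40%.

Labor force = employed + unemployed = 101,478 + 4,667 = 106,145.
Working-age population = 106,145 + 83,306 = 189,451.
Unemployment rate = 4,667 / 106,145 = 4.40%.
Labor force participation rate = 106,145 / 189,451 = 56.03%.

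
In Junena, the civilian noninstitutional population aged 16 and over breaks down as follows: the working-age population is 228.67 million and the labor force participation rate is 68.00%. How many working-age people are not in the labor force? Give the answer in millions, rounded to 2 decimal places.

Share not in the labor force = 1 − 0.6800 = 0.3200.
Not in labor force = 0.3200 × 228.67 ≈ 73.17 million.

About 73.17 million are not in the labor force.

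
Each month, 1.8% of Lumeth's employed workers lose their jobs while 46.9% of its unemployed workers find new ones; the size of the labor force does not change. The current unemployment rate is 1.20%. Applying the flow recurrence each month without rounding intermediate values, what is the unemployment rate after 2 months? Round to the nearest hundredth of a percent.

Unemployment rate after two months ≈ 3.04%.

With a fixed labor force, u_{t+1} = u_t + s·(1−u_t) − f·u_t = u_t·(1−s−f) + s.
Here 1−s−f = 0.513 and s = 0.018.
u_1 = 0.012000 × 0.513 + 0.018 = 0.024156.
u_2 = 0.024156 × 0.513 + 0.018 = 0.030392.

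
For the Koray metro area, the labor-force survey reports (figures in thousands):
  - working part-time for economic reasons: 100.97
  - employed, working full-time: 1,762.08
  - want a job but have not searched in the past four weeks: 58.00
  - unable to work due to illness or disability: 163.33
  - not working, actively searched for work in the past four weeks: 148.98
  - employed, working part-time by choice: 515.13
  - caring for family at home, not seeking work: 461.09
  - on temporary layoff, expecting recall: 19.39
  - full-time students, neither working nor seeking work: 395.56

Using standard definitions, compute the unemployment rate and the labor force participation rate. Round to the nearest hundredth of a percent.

Employed = 100.97 + 1,762.08 + 515.13 = 2,378.18 thousand (anyone who worked, including part-time for economic reasons, counts as employed).
Unemployed = 148.98 + 19.39 = 168.37 thousand (jobless and actively searching, or on temporary layoff).
Labor force = 2,378.18 + 168.37 = 2,546.55 thousand.
Not in labor force = 58.00 + 163.33 + 461.09 + 395.56 = 1,077.98 thousand (those not working and not actively searching are outside the labor force — including those who want a job but have given up searching).
Civilian working-age population = 2,546.55 + 1,077.98 = 3,624.53 thousand.
Unemployment rate = 168.37 / 2,546.55 = 6.61%.
Labor force participation rate = 2,546.55 / 3,624.53 = 70.26%.

Unemployment rate ≈ 6.61%; labor force participation rate ≈ 70.26%.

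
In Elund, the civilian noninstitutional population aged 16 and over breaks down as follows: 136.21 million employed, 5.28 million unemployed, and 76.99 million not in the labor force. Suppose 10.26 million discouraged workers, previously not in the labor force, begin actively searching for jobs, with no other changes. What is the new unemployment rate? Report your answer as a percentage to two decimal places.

New unemployment rate ≈ 10.24%.

Initially, labor force = 136.21 + 5.28 = 141.49 million, so u = 5.28/141.49 = 3.73%.
After the change, unemployed and labor force both rise by 10.26 → E = 136.21, U = 15.54, labor force = 151.75 million.
New unemployment rate = 15.54 / 151.75 = 10.24%.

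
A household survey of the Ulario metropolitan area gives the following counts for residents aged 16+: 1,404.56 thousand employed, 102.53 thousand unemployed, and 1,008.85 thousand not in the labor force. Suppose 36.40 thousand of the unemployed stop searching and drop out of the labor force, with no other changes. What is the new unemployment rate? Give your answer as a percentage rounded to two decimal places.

New unemployment rate ≈ 4.50%.

Initially, labor force = 1,404.56 + 102.53 = 1,507.09 thousand, so u = 102.53/1,507.09 = 6.80%.
After the change, unemployed and labor force both fall by 36.40 → E = 1,404.56, U = 66.13, labor force = 1,470.69 thousand.
New unemployment rate = 66.13 / 1,470.69 = 4.50%.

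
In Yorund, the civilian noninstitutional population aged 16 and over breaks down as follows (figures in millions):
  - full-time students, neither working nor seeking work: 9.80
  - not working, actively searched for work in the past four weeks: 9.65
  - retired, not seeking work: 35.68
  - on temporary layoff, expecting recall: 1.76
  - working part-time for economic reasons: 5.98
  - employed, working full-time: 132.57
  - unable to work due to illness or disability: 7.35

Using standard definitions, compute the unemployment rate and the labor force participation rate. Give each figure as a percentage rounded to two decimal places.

Employed = 5.98 + 132.57 = 138.55 million (anyone who worked, including part-time for economic reasons, counts as employed).
Unemployed = 9.65 + 1.76 = 11.41 million (jobless and actively searching, or on temporary layoff).
Labor force = 138.55 + 11.41 = 149.96 million.
Not in labor force = 9.80 + 35.68 + 7.35 = 52.83 million (those not working and not actively searching are outside the labor force).
Civilian working-age population = 149.96 + 52.83 = 202.79 million.
Unemployment rate = 11.41 / 149.96 = 7.61%.
Labor force participation rate = 149.96 / 202.79 = 73.95%.

Unemployment rate ≈ 7.61%; labor force participation rate ≈ 73.95%.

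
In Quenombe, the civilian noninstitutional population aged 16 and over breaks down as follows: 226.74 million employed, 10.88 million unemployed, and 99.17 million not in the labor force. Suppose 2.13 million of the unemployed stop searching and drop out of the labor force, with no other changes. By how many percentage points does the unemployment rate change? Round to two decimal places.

The unemployment rate changes by −0.86 percentage points.

Initially, labor force = 226.74 + 10.88 = 237.62 million, so u = 10.88/237.62 = 4.58%.
After the change, unemployed and labor force both fall by 2.13 → E = 226.74, U = 8.75, labor force = 235.49 million.
New unemployment rate = 8.75 / 235.49 = 3.72%.
Change = 3.72% − 4.58% = −0.86 percentage points.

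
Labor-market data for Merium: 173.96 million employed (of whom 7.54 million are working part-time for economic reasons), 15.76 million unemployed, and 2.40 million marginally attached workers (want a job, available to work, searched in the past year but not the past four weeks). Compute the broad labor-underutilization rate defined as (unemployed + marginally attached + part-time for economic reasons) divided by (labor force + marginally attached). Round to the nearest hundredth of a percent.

Labor force = 173.96 + 15.76 = 189.72 million.
Numerator = 15.76 + 2.40 + 7.54 = 25.70 million.
Denominator = 189.72 + 2.40 = 192.12 million.
Broad rate = 25.70 / 192.12 = 13.38%.

Broad underutilization rate ≈ 13.38%.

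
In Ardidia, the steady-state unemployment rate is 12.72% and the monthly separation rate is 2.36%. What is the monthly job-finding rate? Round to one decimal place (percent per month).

From u* = s/(s+f): f = s·(1−u)/u.
f = 2.36 × (1 − 0.1272) / 0.1272 = 2.0598 / 0.1272 ≈ 16.2% per month.

Job-finding rate ≈ 16.2% per month.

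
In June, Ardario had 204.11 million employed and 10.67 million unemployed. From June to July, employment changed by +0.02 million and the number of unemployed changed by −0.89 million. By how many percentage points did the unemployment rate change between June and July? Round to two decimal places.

The unemployment rate changed by −0.40 percentage points.

June: labor force = 204.11 + 10.67 = 214.78; u = 10.67/214.78 = 4.97%.
July: labor force = 204.13 + 9.78 = 213.91; u = 9.78/213.91 = 4.57%.
Change = 4.57% − 4.97% = −0.40 pp.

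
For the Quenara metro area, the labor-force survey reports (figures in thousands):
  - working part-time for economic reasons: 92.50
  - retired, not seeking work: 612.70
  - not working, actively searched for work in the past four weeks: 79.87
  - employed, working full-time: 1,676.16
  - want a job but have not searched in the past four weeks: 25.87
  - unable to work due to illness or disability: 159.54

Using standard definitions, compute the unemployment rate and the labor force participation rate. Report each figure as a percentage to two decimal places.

Unemployment rate ≈ 4.32%; labor force participation rate ≈ 69.84%.

Employed = 92.50 + 1,676.16 = 1,768.66 thousand (anyone who worked, including part-time for economic reasons, counts as employed).
Unemployed = 79.87 thousand.
Labor force = 1,768.66 + 79.87 = 1,848.53 thousand.
Not in labor force = 612.70 + 25.87 + 159.54 = 798.11 thousand (those not working and not actively searching are outside the labor force — including those who want a job but have given up searching).
Civilian working-age population = 1,848.53 + 798.11 = 2,646.64 thousand.
Unemployment rate = 79.87 / 1,848.53 = 4.32%.
Labor force participation rate = 1,848.53 / 2,646.64 = 69.84%.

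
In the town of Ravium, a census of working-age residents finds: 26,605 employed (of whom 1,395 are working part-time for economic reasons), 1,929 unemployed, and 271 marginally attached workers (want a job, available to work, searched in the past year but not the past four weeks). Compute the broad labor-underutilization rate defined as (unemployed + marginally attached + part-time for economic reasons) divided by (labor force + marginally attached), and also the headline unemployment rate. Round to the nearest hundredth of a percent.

Broad underutilization rate ≈ 12.48%; headline unemployment rate ≈ 6.76%.

Labor force = 26,605 + 1,929 = 28,534.
Numerator = 1,929 + 271 + 1,395 = 3,595.
Denominator = 28,534 + 271 = 28,805.
Broad rate = 3,595 / 28,805 = 12.48%.
Headline unemployment rate = 1,929 / 28,534 = 6.76%.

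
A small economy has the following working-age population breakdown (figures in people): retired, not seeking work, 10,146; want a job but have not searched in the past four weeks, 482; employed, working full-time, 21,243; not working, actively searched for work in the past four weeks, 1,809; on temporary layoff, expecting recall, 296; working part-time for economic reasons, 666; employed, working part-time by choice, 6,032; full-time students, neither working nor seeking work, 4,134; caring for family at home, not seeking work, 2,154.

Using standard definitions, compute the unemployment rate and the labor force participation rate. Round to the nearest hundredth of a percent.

Unemployment rate ≈ 7.01%; labor force participation rate ≈ 63.98%.

Employed = 21,243 + 666 + 6,032 = 27,941 (anyone who worked, including part-time for economic reasons, counts as employed).
Unemployed = 1,809 + 296 = 2,105 (jobless and actively searching, or on temporary layoff).
Labor force = 27,941 + 2,105 = 30,046.
Not in labor force = 10,146 + 482 + 4,134 + 2,154 = 16,916 (those not working and not actively searching are outside the labor force — including those who want a job but have given up searching).
Civilian working-age population = 30,046 + 16,916 = 46,962.
Unemployment rate = 2,105 / 30,046 = 7.01%.
Labor force participation rate = 30,046 / 46,962 = 63.98%.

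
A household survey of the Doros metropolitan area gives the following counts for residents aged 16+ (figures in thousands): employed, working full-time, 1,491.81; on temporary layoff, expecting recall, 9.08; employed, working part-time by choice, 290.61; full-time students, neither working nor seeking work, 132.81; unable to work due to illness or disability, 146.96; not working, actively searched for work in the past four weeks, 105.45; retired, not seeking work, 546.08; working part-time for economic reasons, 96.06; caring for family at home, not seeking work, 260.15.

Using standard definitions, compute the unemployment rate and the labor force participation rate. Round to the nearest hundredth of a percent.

Employed = 1,491.81 + 290.61 + 96.06 = 1,878.48 thousand (anyone who worked, including part-time for economic reasons, counts as employed).
Unemployed = 9.08 + 105.45 = 114.53 thousand (jobless and actively searching, or on temporary layoff).
Labor force = 1,878.48 + 114.53 = 1,993.01 thousand.
Not in labor force = 132.81 + 146.96 + 546.08 + 260.15 = 1,086.00 thousand (those not working and not actively searching are outside the labor force).
Civilian working-age population = 1,993.01 + 1,086.00 = 3,079.01 thousand.
Unemployment rate = 114.53 / 1,993.01 = 5.75%.
Labor force participation rate = 1,993.01 / 3,079.01 = 64.73%.

Unemployment rate ≈ 5.75%; labor force participation rate ≈ 64.73%.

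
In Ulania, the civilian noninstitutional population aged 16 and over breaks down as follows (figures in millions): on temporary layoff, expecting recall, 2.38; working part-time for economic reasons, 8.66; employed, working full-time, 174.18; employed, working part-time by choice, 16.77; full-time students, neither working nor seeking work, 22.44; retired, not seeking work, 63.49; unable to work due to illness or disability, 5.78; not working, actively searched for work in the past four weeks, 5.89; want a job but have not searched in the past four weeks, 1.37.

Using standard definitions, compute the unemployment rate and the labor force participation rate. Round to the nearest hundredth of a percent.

Employed = 8.66 + 174.18 + 16.77 = 199.61 million (anyone who worked, including part-time for economic reasons, counts as employed).
Unemployed = 2.38 + 5.89 = 8.27 million (jobless and actively searching, or on temporary layoff).
Labor force = 199.61 + 8.27 = 207.88 million.
Not in labor force = 22.44 + 63.49 + 5.78 + 1.37 = 93.08 million (those not working and not actively searching are outside the labor force — including those who want a job but have given up searching).
Civilian working-age population = 207.88 + 93.08 = 300.96 million.
Unemployment rate = 8.27 / 207.88 = 3.98%.
Labor force participation rate = 207.88 / 300.96 = 69.07%.

Unemployment rate ≈ 3.98%; labor force participation rate ≈ 69.07%.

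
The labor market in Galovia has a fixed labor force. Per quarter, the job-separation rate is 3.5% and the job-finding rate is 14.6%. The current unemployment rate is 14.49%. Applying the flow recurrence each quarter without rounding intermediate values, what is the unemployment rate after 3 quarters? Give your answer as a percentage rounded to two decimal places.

With a fixed labor force, u_{t+1} = u_t + s·(1−u_t) − f·u_t = u_t·(1−s−f) + s.
Here 1−s−f = 0.819 and s = 0.035.
u_1 = 0.144900 × 0.819 + 0.035 = 0.153673.
u_2 = 0.153673 × 0.819 + 0.035 = 0.160858.
u_3 = 0.160858 × 0.819 + 0.035 = 0.166743.

Unemployment rate after three quarters ≈ 16.67%.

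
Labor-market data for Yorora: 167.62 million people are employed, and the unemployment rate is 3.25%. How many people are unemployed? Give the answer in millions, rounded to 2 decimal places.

Let U be the number unemployed. The labor force is E + U, and U/(E+U) = 0.0325.
So U = 0.0325 × 167.62 / (1 − 0.0325) = 5.4477 / 0.9675 ≈ 5.63 million.

About 5.63 million are unemployed.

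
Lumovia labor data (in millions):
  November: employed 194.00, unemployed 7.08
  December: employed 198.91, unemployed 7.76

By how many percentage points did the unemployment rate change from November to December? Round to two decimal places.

The unemployment rate changed by +0.23 percentage points.

November: labor force = 194.00 + 7.08 = 201.08; u = 7.08/201.08 = 3.52%.
December: labor force = 198.91 + 7.76 = 206.67; u = 7.76/206.67 = 3.75%.
Change = 3.75% − 3.52% = +0.23 pp.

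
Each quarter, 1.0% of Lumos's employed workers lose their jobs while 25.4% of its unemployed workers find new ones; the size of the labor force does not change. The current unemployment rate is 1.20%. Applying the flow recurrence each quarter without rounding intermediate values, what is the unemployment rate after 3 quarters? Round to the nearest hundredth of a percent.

Unemployment rate after three quarters ≈ 2.76%.

With a fixed labor force, u_{t+1} = u_t + s·(1−u_t) − f·u_t = u_t·(1−s−f) + s.
Here 1−s−f = 0.736 and s = 0.010.
u_1 = 0.012000 × 0.736 + 0.010 = 0.018832.
u_2 = 0.018832 × 0.736 + 0.010 = 0.023860.
u_3 = 0.023860 × 0.736 + 0.010 = 0.027561.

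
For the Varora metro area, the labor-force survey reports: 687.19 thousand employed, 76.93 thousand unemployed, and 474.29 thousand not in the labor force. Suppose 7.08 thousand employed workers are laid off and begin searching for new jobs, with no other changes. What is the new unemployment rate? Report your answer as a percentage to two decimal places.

Initially, labor force = 687.19 + 76.93 = 764.12 thousand, so u = 76.93/764.12 = 10.07%.
After the change, employed falls and unemployed rises by 7.08; labor force unchanged → E = 680.11, U = 84.01, labor force = 764.12 thousand.
New unemployment rate = 84.01 / 764.12 = 10.99%.

New unemployment rate ≈ 10.99%.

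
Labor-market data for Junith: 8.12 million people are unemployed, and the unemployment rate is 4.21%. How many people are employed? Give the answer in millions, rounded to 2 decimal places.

Labor force = U / u = 8.12 / 0.0421 ≈ 192.87 million.
Employed = labor force − unemployed = 192.87 − 8.12 = 184.75 million.

About 184.75 million are employed.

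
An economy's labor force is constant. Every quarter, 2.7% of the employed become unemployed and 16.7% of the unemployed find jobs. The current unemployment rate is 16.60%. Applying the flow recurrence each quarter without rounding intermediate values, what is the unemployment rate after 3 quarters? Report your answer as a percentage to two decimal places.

Unemployment rate after three quarters ≈ 15.32%.

With a fixed labor force, u_{t+1} = u_t + s·(1−u_t) − f·u_t = u_t·(1−s−f) + s.
Here 1−s−f = 0.806 and s = 0.027.
u_1 = 0.166000 × 0.806 + 0.027 = 0.160796.
u_2 = 0.160796 × 0.806 + 0.027 = 0.156602.
u_3 = 0.156602 × 0.806 + 0.027 = 0.153221.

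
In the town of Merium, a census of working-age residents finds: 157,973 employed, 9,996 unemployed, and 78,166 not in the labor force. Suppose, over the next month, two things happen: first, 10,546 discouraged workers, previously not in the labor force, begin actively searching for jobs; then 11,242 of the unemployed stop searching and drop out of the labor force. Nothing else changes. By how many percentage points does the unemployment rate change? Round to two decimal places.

Initially, labor force = 157,973 + 9,996 = 167,969, so u = 9,996/167,969 = 5.95%.
After the first change, unemployed and labor force both rise by 10,546 → E = 157,973, U = 20,542, labor force = 178,515.
After the second change, unemployed and labor force both fall by 11,242 → E = 157,973, U = 9,300, labor force = 167,273.
New unemployment rate = 9,300 / 167,273 = 5.56%.
Change = 5.56% − 5.95% = −0.39 percentage points.

The unemployment rate changes by −0.39 percentage points.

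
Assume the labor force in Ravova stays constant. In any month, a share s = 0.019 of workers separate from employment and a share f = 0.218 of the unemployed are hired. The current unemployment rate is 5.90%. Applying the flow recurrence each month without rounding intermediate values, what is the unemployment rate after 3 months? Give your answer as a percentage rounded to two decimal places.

With a fixed labor force, u_{t+1} = u_t + s·(1−u_t) − f·u_t = u_t·(1−s−f) + s.
Here 1−s−f = 0.763 and s = 0.019.
u_1 = 0.059000 × 0.763 + 0.019 = 0.064017.
u_2 = 0.064017 × 0.763 + 0.019 = 0.067845.
u_3 = 0.067845 × 0.763 + 0.019 = 0.070766.

Unemployment rate after three months ≈ 7.08%.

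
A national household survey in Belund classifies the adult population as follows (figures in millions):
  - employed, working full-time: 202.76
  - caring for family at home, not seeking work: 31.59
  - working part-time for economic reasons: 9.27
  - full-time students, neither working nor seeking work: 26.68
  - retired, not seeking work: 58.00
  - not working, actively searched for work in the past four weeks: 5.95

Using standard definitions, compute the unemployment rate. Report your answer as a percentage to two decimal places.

Unemployment rate ≈ 2.73%.

Employed = 202.76 + 9.27 = 212.03 million (anyone who worked, including part-time for economic reasons, counts as employed).
Unemployed = 5.95 million.
Labor force = 212.03 + 5.95 = 217.98 million.
Unemployment rate = 5.95 / 217.98 = 2.73%.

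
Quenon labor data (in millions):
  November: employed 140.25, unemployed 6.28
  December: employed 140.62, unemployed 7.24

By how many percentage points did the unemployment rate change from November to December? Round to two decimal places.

November: labor force = 140.25 + 6.28 = 146.53; u = 6.28/146.53 = 4.29%.
December: labor force = 140.62 + 7.24 = 147.86; u = 7.24/147.86 = 4.90%.
Change = 4.90% − 4.29% = +0.61 pp.

The unemployment rate changed by +0.61 percentage points.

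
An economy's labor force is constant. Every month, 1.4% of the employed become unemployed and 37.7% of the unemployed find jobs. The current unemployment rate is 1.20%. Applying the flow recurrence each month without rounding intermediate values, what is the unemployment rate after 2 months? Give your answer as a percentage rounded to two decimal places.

With a fixed labor force, u_{t+1} = u_t + s·(1−u_t) − f·u_t = u_t·(1−s−f) + s.
Here 1−s−f = 0.609 and s = 0.014.
u_1 = 0.012000 × 0.609 + 0.014 = 0.021308.
u_2 = 0.021308 × 0.609 + 0.014 = 0.026977.

Unemployment rate after two months ≈ 2.70%.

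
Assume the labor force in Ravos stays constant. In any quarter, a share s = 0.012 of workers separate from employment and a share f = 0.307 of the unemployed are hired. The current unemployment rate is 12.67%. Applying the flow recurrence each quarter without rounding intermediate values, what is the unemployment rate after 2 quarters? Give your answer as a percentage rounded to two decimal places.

Unemployment rate after two quarters ≈ 7.89%.

With a fixed labor force, u_{t+1} = u_t + s·(1−u_t) − f·u_t = u_t·(1−s−f) + s.
Here 1−s−f = 0.681 and s = 0.012.
u_1 = 0.126700 × 0.681 + 0.012 = 0.098283.
u_2 = 0.098283 × 0.681 + 0.012 = 0.078931.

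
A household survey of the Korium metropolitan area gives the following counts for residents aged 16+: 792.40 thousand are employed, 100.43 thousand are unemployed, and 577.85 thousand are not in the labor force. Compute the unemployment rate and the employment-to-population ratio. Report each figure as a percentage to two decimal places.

Labor force = employed + unemployed = 792.40 + 100.43 = 892.83 thousand.
Working-age population = 892.83 + 577.85 = 1,470.68 thousand.
Unemployment rate = 100.43 / 892.83 = 11.25%.
Employment-population ratio = 792.40 / 1,470.68 = 53.88%.

Unemployment rate ≈ 11.25%; employment-population ratio ≈ 53.88%.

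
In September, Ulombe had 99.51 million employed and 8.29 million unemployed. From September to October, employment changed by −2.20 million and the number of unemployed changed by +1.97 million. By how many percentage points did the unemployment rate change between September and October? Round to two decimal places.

The unemployment rate changed by +1.85 percentage points.

September: labor force = 99.51 + 8.29 = 107.80; u = 8.29/107.80 = 7.69%.
October: labor force = 97.31 + 10.26 = 107.57; u = 10.26/107.57 = 9.54%.
Change = 9.54% − 7.69% = +1.85 pp.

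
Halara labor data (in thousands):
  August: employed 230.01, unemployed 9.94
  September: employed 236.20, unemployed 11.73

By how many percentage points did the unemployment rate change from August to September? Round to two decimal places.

August: labor force = 230.01 + 9.94 = 239.95; u = 9.94/239.95 = 4.14%.
September: labor force = 236.20 + 11.73 = 247.93; u = 11.73/247.93 = 4.73%.
Change = 4.73% − 4.14% = +0.59 pp.

The unemployment rate changed by +0.59 percentage points.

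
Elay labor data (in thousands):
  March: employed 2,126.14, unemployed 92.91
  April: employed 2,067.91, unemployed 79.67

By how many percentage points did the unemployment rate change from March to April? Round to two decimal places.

The unemployment rate changed by −0.48 percentage points.

March: labor force = 2,126.14 + 92.91 = 2,219.05; u = 92.91/2,219.05 = 4.19%.
April: labor force = 2,067.91 + 79.67 = 2,147.58; u = 79.67/2,147.58 = 3.71%.
Change = 3.71% − 4.19% = −0.48 pp.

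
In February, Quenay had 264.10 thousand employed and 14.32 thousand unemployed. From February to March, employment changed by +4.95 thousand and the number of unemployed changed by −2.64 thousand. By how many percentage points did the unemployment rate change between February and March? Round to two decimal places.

The unemployment rate changed by −0.98 percentage points.

February: labor force = 264.10 + 14.32 = 278.42; u = 14.32/278.42 = 5.14%.
March: labor force = 269.05 + 11.68 = 280.73; u = 11.68/280.73 = 4.16%.
Change = 4.16% − 5.14% = −0.98 pp.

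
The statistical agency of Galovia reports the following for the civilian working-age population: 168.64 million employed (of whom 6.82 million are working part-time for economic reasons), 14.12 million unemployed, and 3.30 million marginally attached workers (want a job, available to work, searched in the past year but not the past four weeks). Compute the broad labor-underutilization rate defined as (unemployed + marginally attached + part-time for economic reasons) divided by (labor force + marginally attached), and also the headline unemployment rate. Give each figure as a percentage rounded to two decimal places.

Broad underutilization rate ≈ 13.03%; headline unemployment rate ≈ 7.73%.

Labor force = 168.64 + 14.12 = 182.76 million.
Numerator = 14.12 + 3.30 + 6.82 = 24.24 million.
Denominator = 182.76 + 3.30 = 186.06 million.
Broad rate = 24.24 / 186.06 = 13.03%.
Headline unemployment rate = 14.12 / 182.76 = 7.73%.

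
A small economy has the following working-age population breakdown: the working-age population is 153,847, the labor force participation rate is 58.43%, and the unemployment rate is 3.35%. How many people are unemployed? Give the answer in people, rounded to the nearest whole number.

About 3,011 are unemployed.

Labor force = 0.5843 × 153,847 = 89,893.
Unemployed = 0.0335 × 89,893 ≈ 3,011.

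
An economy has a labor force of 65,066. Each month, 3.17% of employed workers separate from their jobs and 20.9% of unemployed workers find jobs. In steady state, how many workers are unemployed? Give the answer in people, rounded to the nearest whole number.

About 8,569 are unemployed in steady state.

Steady-state unemployment rate u* = s/(s+f) = 3.17/(3.17+20.9) = 0.131699.
Unemployed = u* × labor force = 0.131699 × 65,066 ≈ 8,569.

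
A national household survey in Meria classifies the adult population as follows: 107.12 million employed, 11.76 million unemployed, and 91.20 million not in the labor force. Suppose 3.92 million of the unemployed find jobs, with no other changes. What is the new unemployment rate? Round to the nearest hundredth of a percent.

Initially, labor force = 107.12 + 11.76 = 118.88 million, so u = 11.76/118.88 = 9.89%.
After the change, unemployed falls and employed rises by 3.92; labor force unchanged → E = 111.04, U = 7.84, labor force = 118.88 million.
New unemployment rate = 7.84 / 118.88 = 6.59%.

New unemployment rate ≈ 6.59%.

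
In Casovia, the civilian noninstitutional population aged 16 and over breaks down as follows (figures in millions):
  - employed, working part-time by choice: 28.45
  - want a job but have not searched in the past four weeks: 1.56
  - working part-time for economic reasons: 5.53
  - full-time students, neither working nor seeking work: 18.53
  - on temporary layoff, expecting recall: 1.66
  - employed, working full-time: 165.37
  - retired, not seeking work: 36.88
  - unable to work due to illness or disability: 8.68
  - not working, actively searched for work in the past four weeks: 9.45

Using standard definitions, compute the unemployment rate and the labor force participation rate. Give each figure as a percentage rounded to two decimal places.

Unemployment rate ≈ 5.28%; labor force participation rate ≈ 76.22%.

Employed = 28.45 + 5.53 + 165.37 = 199.35 million (anyone who worked, including part-time for economic reasons, counts as employed).
Unemployed = 1.66 + 9.45 = 11.11 million (jobless and actively searching, or on temporary layoff).
Labor force = 199.35 + 11.11 = 210.46 million.
Not in labor force = 1.56 + 18.53 + 36.88 + 8.68 = 65.65 million (those not working and not actively searching are outside the labor force — including those who want a job but have given up searching).
Civilian working-age population = 210.46 + 65.65 = 276.11 million.
Unemployment rate = 11.11 / 210.46 = 5.28%.
Labor force participation rate = 210.46 / 276.11 = 76.22%.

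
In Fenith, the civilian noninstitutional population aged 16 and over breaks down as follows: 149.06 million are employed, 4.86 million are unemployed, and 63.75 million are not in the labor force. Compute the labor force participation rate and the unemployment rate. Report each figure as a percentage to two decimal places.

Labor force participation rate ≈ 70.71%; unemployment rate ≈ 3.16%.

Labor force = employed + unemployed = 149.06 + 4.86 = 153.92 million.
Working-age population = 153.92 + 63.75 = 217.67 million.
Unemployment rate = 4.86 / 153.92 = 3.16%.
Labor force participation rate = 153.92 / 217.67 = 70.71%.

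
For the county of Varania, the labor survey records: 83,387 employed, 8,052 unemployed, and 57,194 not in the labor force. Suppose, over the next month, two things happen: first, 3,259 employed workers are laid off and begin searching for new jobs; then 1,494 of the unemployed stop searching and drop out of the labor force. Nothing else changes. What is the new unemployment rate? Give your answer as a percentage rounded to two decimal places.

New unemployment rate ≈ 10.91%.

Initially, labor force = 83,387 + 8,052 = 91,439, so u = 8,052/91,439 = 8.81%.
After the first change, employed falls and unemployed rises by 3,259; labor force unchanged → E = 80,128, U = 11,311, labor force = 91,439.
After the second change, unemployed and labor force both fall by 1,494 → E = 80,128, U = 9,817, labor force = 89,945.
New unemployment rate = 9,817 / 89,945 = 10.91%.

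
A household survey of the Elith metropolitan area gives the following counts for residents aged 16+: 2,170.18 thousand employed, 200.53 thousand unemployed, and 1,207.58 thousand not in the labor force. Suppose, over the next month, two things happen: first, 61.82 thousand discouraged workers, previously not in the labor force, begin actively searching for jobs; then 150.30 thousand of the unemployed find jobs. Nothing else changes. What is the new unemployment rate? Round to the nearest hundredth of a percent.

Initially, labor force = 2,170.18 + 200.53 = 2,370.71 thousand, so u = 200.53/2,370.71 = 8.46%.
After the first change, unemployed and labor force both rise by 61.82 → E = 2,170.18, U = 262.35, labor force = 2,432.53 thousand.
After the second change, unemployed falls and employed rises by 150.30; labor force unchanged → E = 2,320.48, U = 112.05, labor force = 2,432.53 thousand.
New unemployment rate = 112.05 / 2,432.53 = 4.61%.

New unemployment rate ≈ 4.61%.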